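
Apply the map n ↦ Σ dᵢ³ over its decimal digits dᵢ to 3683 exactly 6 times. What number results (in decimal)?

3683 → 3³ + 6³ + 8³ + 3³ = 27 + 216 + 512 + 27 = 782
782 → 7³ + 8³ + 2³ = 343 + 512 + 8 = 863
863 → 8³ + 6³ + 3³ = 512 + 216 + 27 = 755
755 → 7³ + 5³ + 5³ = 343 + 125 + 125 = 593
593 → 5³ + 9³ + 3³ = 125 + 729 + 27 = 881
881 → 8³ + 8³ + 1³ = 512 + 512 + 1 = 1025

1025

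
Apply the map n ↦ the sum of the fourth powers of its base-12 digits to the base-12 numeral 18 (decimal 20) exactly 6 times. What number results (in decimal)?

17267

20 = (1,8)_12 → 1⁴ + 8⁴ = 4097
4097 = (2,4,5,5)_12 → 2⁴ + 4⁴ + 5⁴ + 5⁴ = 1522
1522 = (10,6,10)_12 → 10⁴ + 6⁴ + 10⁴ = 21296
21296 = (1,0,3,10,8)_12 → 1⁴ + 0⁴ + 3⁴ + 10⁴ + 8⁴ = 14178
14178 = (8,2,5,6)_12 → 8⁴ + 2⁴ + 5⁴ + 6⁴ = 6033
6033 = (3,5,10,9)_12 → 3⁴ + 5⁴ + 10⁴ + 9⁴ = 17267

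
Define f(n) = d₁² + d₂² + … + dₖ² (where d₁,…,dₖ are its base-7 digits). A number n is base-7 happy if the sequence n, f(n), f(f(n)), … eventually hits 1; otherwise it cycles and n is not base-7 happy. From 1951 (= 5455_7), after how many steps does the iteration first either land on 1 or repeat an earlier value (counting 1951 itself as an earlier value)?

6

1951 = (5,4,5,5)_7 → 5² + 4² + 5² + 5² = 25 + 16 + 25 + 25 = 91
91 = (1,6,0)_7 → 1² + 6² + 0² = 1 + 36 + 0 = 37
37 = (5,2)_7 → 5² + 2² = 25 + 4 = 29
29 = (4,1)_7 → 4² + 1² = 16 + 1 = 17
17 = (2,3)_7 → 2² + 3² = 4 + 9 = 13
13 = (1,6)_7 → 1² + 6² = 1 + 36 = 37  — 37 repeats.
That took 6 steps.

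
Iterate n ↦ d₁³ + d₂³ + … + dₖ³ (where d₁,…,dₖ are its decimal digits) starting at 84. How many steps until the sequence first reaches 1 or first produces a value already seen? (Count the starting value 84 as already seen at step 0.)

84 → 8³ + 4³ = 512 + 64 = 576
576 → 5³ + 7³ + 6³ = 125 + 343 + 216 = 684
684 → 6³ + 8³ + 4³ = 216 + 512 + 64 = 792
792 → 7³ + 9³ + 2³ = 343 + 729 + 8 = 1080
1080 → 1³ + 0³ + 8³ + 0³ = 1 + 0 + 512 + 0 = 513
513 → 5³ + 1³ + 3³ = 125 + 1 + 27 = 153
153 → 1³ + 5³ + 3³ = 1 + 125 + 27 = 153  — 153 repeats.
That took 7 steps.

7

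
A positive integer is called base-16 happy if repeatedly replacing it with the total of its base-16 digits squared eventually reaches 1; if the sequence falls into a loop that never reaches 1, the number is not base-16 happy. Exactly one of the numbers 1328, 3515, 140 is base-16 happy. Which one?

1328

1328: 1328 → 34 → 8 → 64 → 16 → 1  — reaches 1 (base-16 happy)
3515: 3515 → 411 → 203 → 265 → 82 → 29 → 170 → 200 → 208 → 169 → 181 → 146 → 85 → 50 → 13 → 169  — repeats 169 (not base-16 happy)
140: 140 → 208 → 169 → 181 → 146 → 85 → 50 → 13 → 169  — repeats 169 (not base-16 happy)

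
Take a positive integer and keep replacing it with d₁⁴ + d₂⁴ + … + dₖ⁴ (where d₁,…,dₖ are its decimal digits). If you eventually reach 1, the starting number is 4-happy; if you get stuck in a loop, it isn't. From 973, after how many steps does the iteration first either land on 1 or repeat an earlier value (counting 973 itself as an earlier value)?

973 → 9⁴ + 7⁴ + 3⁴ = 9043
9043 → 9⁴ + 0⁴ + 4⁴ + 3⁴ = 6898
6898 → 6⁴ + 8⁴ + 9⁴ + 8⁴ = 16049
16049 → 1⁴ + 6⁴ + 0⁴ + 4⁴ + 9⁴ = 8114
8114 → 8⁴ + 1⁴ + 1⁴ + 4⁴ = 4354
4354 → 4⁴ + 3⁴ + 5⁴ + 4⁴ = 1218
1218 → 1⁴ + 2⁴ + 1⁴ + 8⁴ = 4114
4114 → 4⁴ + 1⁴ + 1⁴ + 4⁴ = 514
514 → 5⁴ + 1⁴ + 4⁴ = 882
882 → 8⁴ + 8⁴ + 2⁴ = 8208
8208 → 8⁴ + 2⁴ + 0⁴ + 8⁴ = 8208  — 8208 repeats.
That took 11 steps.

11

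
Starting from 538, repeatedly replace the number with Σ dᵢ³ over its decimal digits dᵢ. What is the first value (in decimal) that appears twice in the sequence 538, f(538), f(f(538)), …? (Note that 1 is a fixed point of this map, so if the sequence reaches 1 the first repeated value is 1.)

370

538 → 5³ + 3³ + 8³ = 125 + 27 + 512 = 664
664 → 6³ + 6³ + 4³ = 216 + 216 + 64 = 496
496 → 4³ + 9³ + 6³ = 64 + 729 + 216 = 1009
1009 → 1³ + 0³ + 0³ + 9³ = 1 + 0 + 0 + 729 = 730
730 → 7³ + 3³ + 0³ = 343 + 27 + 0 = 370
370 → 3³ + 7³ + 0³ = 27 + 343 + 0 = 370  — 370 already appeared earlier.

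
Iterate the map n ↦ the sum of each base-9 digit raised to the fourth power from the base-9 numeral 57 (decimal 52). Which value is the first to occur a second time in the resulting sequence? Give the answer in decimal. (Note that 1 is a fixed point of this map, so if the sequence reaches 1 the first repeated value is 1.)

4098

52 = (5,7)_9 → 5⁴ + 7⁴ = 3026
3026 = (4,1,3,2)_9 → 4⁴ + 1⁴ + 3⁴ + 2⁴ = 354
354 = (4,3,3)_9 → 4⁴ + 3⁴ + 3⁴ = 418
418 = (5,1,4)_9 → 5⁴ + 1⁴ + 4⁴ = 882
882 = (1,1,8,0)_9 → 1⁴ + 1⁴ + 8⁴ + 0⁴ = 4098
4098 = (5,5,5,3)_9 → 5⁴ + 5⁴ + 5⁴ + 3⁴ = 1956
1956 = (2,6,1,3)_9 → 2⁴ + 6⁴ + 1⁴ + 3⁴ = 1394
1394 = (1,8,1,8)_9 → 1⁴ + 8⁴ + 1⁴ + 8⁴ = 8194
8194 = (1,2,2,1,4)_9 → 1⁴ + 2⁴ + 2⁴ + 1⁴ + 4⁴ = 290
290 = (3,5,2)_9 → 3⁴ + 5⁴ + 2⁴ = 722
722 = (8,8,2)_9 → 8⁴ + 8⁴ + 2⁴ = 8208
8208 = (1,2,2,3,0)_9 → 1⁴ + 2⁴ + 2⁴ + 3⁴ + 0⁴ = 114
114 = (1,3,6)_9 → 1⁴ + 3⁴ + 6⁴ = 1378
1378 = (1,8,0,1)_9 → 1⁴ + 8⁴ + 0⁴ + 1⁴ = 4098  — 4098 already appeared earlier.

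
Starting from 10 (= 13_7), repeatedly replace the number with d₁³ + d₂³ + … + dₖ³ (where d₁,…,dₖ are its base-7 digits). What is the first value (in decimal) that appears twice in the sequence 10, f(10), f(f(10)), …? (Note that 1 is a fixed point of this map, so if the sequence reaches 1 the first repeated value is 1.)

10 = (1,3)_7 → 1³ + 3³ = 28
28 = (4,0)_7 → 4³ + 0³ = 64
64 = (1,2,1)_7 → 1³ + 2³ + 1³ = 10  — 10 already appeared earlier.

10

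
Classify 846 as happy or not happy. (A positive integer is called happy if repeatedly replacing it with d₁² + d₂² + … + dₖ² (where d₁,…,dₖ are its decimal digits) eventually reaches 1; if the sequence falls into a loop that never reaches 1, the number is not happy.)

846 → 8² + 4² + 6² = 116
116 → 1² + 1² + 6² = 38
38 → 3² + 8² = 73
73 → 7² + 3² = 58
58 → 5² + 8² = 89
89 → 8² + 9² = 145
145 → 1² + 4² + 5² = 42
42 → 4² + 2² = 20
20 → 2² + 0² = 4
4 → 4² = 16
16 → 1² + 6² = 37
37 → 3² + 7² = 58  — 58 already seen; the sequence cycles without reaching 1.

not happy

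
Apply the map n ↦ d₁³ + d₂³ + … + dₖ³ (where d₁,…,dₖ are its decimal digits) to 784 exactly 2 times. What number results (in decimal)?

1459

784 → 7³ + 8³ + 4³ = 343 + 512 + 64 = 919
919 → 9³ + 1³ + 9³ = 729 + 1 + 729 = 1459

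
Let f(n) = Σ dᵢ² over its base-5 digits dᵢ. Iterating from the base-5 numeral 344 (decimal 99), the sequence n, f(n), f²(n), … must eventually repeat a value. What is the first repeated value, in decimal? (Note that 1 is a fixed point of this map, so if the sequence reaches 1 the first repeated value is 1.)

1

99 = (3,4,4)_5 → 3² + 4² + 4² = 41
41 = (1,3,1)_5 → 1² + 3² + 1² = 11
11 = (2,1)_5 → 2² + 1² = 5
5 = (1,0)_5 → 1² + 0² = 1  — reached the fixed point 1.
1 → 1, so 1 is the first repeated value.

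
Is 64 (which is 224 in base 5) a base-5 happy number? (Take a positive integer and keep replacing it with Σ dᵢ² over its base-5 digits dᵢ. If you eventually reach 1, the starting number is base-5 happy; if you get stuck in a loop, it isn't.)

64 = (2,2,4)_5 → 24
24 = (4,4)_5 → 32
32 = (1,1,2)_5 → 6
6 = (1,1)_5 → 2
2 = (2)_5 → 4
4 = (4)_5 → 16
16 = (3,1)_5 → 10
10 = (2,0)_5 → 4  — 4 already seen; the sequence cycles without reaching 1.

not base-5 happy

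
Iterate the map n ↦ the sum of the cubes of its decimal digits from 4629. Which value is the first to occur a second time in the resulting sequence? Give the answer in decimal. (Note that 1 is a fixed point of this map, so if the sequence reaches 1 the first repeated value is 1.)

4629 → 4³ + 6³ + 2³ + 9³ = 64 + 216 + 8 + 729 = 1017
1017 → 1³ + 0³ + 1³ + 7³ = 1 + 0 + 1 + 343 = 345
345 → 3³ + 4³ + 5³ = 27 + 64 + 125 = 216
216 → 2³ + 1³ + 6³ = 8 + 1 + 216 = 225
225 → 2³ + 2³ + 5³ = 8 + 8 + 125 = 141
141 → 1³ + 4³ + 1³ = 1 + 64 + 1 = 66
66 → 6³ + 6³ = 216 + 216 = 432
432 → 4³ + 3³ + 2³ = 64 + 27 + 8 = 99
99 → 9³ + 9³ = 729 + 729 = 1458
1458 → 1³ + 4³ + 5³ + 8³ = 1 + 64 + 125 + 512 = 702
702 → 7³ + 0³ + 2³ = 343 + 0 + 8 = 351
351 → 3³ + 5³ + 1³ = 27 + 125 + 1 = 153
153 → 1³ + 5³ + 3³ = 1 + 125 + 27 = 153  — 153 already appeared earlier.

153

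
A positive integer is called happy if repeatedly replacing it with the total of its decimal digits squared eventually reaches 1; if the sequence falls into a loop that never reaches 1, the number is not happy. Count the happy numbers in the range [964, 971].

964: 964 → 133 → 19 → 82 → 68 → 100 → 1  (reaches 1)
965: 965 → 142 → 21 → 5 → 25 → 29 → 85 → 89 → 145 → 42 → 20 → 4 → 16 → 37 → 58 → 89  (repeats 89)
966: 966 → 153 → 35 → 34 → 25 → 29 → 85 → 89 → 145 → 42 → 20 → 4 → 16 → 37 → 58 → 89  (repeats 89)
967: 967 → 166 → 73 → 58 → 89 → 145 → 42 → 20 → 4 → 16 → 37 → 58  (repeats 58)
968: 968 → 181 → 66 → 72 → 53 → 34 → 25 → 29 → 85 → 89 → 145 → 42 → 20 → 4 → 16 → 37 → 58 → 89  (repeats 89)
969: 969 → 198 → 146 → 53 → 34 → 25 → 29 → 85 → 89 → 145 → 42 → 20 → 4 → 16 → 37 → 58 → 89  (repeats 89)
970: 970 → 130 → 10 → 1  (reaches 1)
971: 971 → 131 → 11 → 2 → 4 → 16 → 37 → 58 → 89 → 145 → 42 → 20 → 4  (repeats 4)
happy: 964, 970

2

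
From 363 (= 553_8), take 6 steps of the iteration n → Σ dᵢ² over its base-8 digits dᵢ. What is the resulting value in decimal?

363 = (5,5,3)_8 → 5² + 5² + 3² = 25 + 25 + 9 = 59
59 = (7,3)_8 → 7² + 3² = 49 + 9 = 58
58 = (7,2)_8 → 7² + 2² = 49 + 4 = 53
53 = (6,5)_8 → 6² + 5² = 36 + 25 = 61
61 = (7,5)_8 → 7² + 5² = 49 + 25 = 74
74 = (1,1,2)_8 → 1² + 1² + 2² = 1 + 1 + 4 = 6

6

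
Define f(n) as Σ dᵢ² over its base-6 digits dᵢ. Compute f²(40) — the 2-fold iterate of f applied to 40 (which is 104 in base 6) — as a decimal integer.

29

40 = (1,0,4)_6 → 1² + 0² + 4² = 1 + 0 + 16 = 17
17 = (2,5)_6 → 2² + 5² = 4 + 25 = 29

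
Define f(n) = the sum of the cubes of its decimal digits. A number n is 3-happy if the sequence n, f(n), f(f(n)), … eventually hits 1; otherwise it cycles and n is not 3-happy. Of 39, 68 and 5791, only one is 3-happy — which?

5791

39: 39 → 756 → 684 → 792 → 1080 → 513 → 153 → 153  — repeats 153 (not 3-happy)
68: 68 → 728 → 863 → 755 → 593 → 881 → 1025 → 134 → 92 → 737 → 713 → 371 → 371  — repeats 371 (not 3-happy)
5791: 5791 → 1198 → 1243 → 100 → 1  — reaches 1 (3-happy)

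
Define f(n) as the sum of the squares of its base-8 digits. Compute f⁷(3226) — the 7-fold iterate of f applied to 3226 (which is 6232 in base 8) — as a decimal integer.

16

3226 = (6,2,3,2)_8 → 6² + 2² + 3² + 2² = 36 + 4 + 9 + 4 = 53
53 = (6,5)_8 → 6² + 5² = 36 + 25 = 61
61 = (7,5)_8 → 7² + 5² = 49 + 25 = 74
74 = (1,1,2)_8 → 1² + 1² + 2² = 1 + 1 + 4 = 6
6 = (6)_8 → 6² = 36
36 = (4,4)_8 → 4² + 4² = 16 + 16 = 32
32 = (4,0)_8 → 4² + 0² = 16 + 0 = 16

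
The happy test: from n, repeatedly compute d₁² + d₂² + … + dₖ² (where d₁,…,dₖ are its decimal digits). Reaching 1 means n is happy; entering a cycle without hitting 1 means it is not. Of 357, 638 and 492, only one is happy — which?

357: 357 → 83 → 73 → 58 → 89 → 145 → 42 → 20 → 4 → 16 → 37 → 58  — repeats 58 (not happy)
638: 638 → 109 → 82 → 68 → 100 → 1  — reaches 1 (happy)
492: 492 → 101 → 2 → 4 → 16 → 37 → 58 → 89 → 145 → 42 → 20 → 4  — repeats 4 (not happy)

638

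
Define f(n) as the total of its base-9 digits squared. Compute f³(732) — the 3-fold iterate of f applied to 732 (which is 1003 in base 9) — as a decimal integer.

4

732 = (1,0,0,3)_9 → 1² + 0² + 0² + 3² = 10
10 = (1,1)_9 → 1² + 1² = 2
2 = (2)_9 → 2² = 4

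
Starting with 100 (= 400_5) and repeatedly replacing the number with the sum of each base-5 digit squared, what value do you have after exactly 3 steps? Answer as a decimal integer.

4

100 = (4,0,0)_5 → 4² + 0² + 0² = 16 + 0 + 0 = 16
16 = (3,1)_5 → 3² + 1² = 9 + 1 = 10
10 = (2,0)_5 → 2² + 0² = 4 + 0 = 4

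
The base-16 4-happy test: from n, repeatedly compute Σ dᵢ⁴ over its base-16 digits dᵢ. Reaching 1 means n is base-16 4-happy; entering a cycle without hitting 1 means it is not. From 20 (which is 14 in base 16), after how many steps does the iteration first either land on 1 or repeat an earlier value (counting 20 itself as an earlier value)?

20 = (1,4)_16 → 1⁴ + 4⁴ = 257
257 = (1,0,1)_16 → 1⁴ + 0⁴ + 1⁴ = 2
2 = (2)_16 → 2⁴ = 16
16 = (1,0)_16 → 1⁴ + 0⁴ = 1  — reached 1.
That took 4 steps.

4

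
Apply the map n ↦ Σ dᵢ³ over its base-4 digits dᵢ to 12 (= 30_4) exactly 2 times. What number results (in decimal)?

36

12 = (3,0)_4 → 3³ + 0³ = 27 + 0 = 27
27 = (1,2,3)_4 → 1³ + 2³ + 3³ = 1 + 8 + 27 = 36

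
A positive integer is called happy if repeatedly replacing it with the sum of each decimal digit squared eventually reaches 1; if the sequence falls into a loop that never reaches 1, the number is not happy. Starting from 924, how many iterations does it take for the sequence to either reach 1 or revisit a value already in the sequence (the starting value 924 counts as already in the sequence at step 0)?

11

924 → 9² + 2² + 4² = 81 + 4 + 16 = 101
101 → 1² + 0² + 1² = 1 + 0 + 1 = 2
2 → 2² = 4
4 → 4² = 16
16 → 1² + 6² = 1 + 36 = 37
37 → 3² + 7² = 9 + 49 = 58
58 → 5² + 8² = 25 + 64 = 89
89 → 8² + 9² = 64 + 81 = 145
145 → 1² + 4² + 5² = 1 + 16 + 25 = 42
42 → 4² + 2² = 16 + 4 = 20
20 → 2² + 0² = 4 + 0 = 4  — 4 repeats.
That took 11 steps.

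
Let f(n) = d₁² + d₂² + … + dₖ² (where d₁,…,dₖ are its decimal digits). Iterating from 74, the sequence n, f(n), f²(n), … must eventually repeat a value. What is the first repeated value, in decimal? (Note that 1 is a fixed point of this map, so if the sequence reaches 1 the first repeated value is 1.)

37

74 → 7² + 4² = 65
65 → 6² + 5² = 61
61 → 6² + 1² = 37
37 → 3² + 7² = 58
58 → 5² + 8² = 89
89 → 8² + 9² = 145
145 → 1² + 4² + 5² = 42
42 → 4² + 2² = 20
20 → 2² + 0² = 4
4 → 4² = 16
16 → 1² + 6² = 37  — 37 already appeared earlier.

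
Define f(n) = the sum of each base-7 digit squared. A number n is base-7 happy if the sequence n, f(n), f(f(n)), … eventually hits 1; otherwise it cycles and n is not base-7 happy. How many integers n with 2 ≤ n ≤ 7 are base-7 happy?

1

2: 2 → 4 → 16 → 8 → 2  (repeats 2)
3: 3 → 9 → 5 → 25 → 25  (repeats 25)
4: 4 → 16 → 8 → 2 → 4  (repeats 4)
5: 5 → 25 → 25  (repeats 25)
6: 6 → 36 → 26 → 34 → 52 → 10 → 10  (repeats 10)
7: 7 → 1  (reaches 1)
base-7 happy: 7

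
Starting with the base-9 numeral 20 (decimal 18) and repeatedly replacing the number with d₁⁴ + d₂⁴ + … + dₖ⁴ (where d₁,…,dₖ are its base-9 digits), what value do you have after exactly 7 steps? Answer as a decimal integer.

1956

18 = (2,0)_9 → 2⁴ + 0⁴ = 16 + 0 = 16
16 = (1,7)_9 → 1⁴ + 7⁴ = 1 + 2401 = 2402
2402 = (3,2,5,8)_9 → 3⁴ + 2⁴ + 5⁴ + 8⁴ = 81 + 16 + 625 + 4096 = 4818
4818 = (6,5,4,3)_9 → 6⁴ + 5⁴ + 4⁴ + 3⁴ = 1296 + 625 + 256 + 81 = 2258
2258 = (3,0,7,8)_9 → 3⁴ + 0⁴ + 7⁴ + 8⁴ = 81 + 0 + 2401 + 4096 = 6578
6578 = (1,0,0,1,8)_9 → 1⁴ + 0⁴ + 0⁴ + 1⁴ + 8⁴ = 1 + 0 + 0 + 1 + 4096 = 4098
4098 = (5,5,5,3)_9 → 5⁴ + 5⁴ + 5⁴ + 3⁴ = 625 + 625 + 625 + 81 = 1956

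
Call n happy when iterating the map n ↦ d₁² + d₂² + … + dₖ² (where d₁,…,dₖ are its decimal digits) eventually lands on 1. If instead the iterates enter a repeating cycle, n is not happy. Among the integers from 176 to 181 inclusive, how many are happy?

176: 176 → 86 → 100 → 1  — happy
177: 177 → 99 → 162 → 41 → 17 → 50 → 25 → 29 → 85 → 89 → 145 → 42 → 20 → 4 → 16 → 37 → 58 → 89  — not happy
178: 178 → 114 → 18 → 65 → 61 → 37 → 58 → 89 → 145 → 42 → 20 → 4 → 16 → 37  — not happy
179: 179 → 131 → 11 → 2 → 4 → 16 → 37 → 58 → 89 → 145 → 42 → 20 → 4  — not happy
180: 180 → 65 → 61 → 37 → 58 → 89 → 145 → 42 → 20 → 4 → 16 → 37  — not happy
181: 181 → 66 → 72 → 53 → 34 → 25 → 29 → 85 → 89 → 145 → 42 → 20 → 4 → 16 → 37 → 58 → 89  — not happy
happy: 176

1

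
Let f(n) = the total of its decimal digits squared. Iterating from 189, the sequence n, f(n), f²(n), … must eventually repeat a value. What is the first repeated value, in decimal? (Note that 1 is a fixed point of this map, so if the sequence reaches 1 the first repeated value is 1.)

89

189 → 1² + 8² + 9² = 1 + 64 + 81 = 146
146 → 1² + 4² + 6² = 1 + 16 + 36 = 53
53 → 5² + 3² = 25 + 9 = 34
34 → 3² + 4² = 9 + 16 = 25
25 → 2² + 5² = 4 + 25 = 29
29 → 2² + 9² = 4 + 81 = 85
85 → 8² + 5² = 64 + 25 = 89
89 → 8² + 9² = 64 + 81 = 145
145 → 1² + 4² + 5² = 1 + 16 + 25 = 42
42 → 4² + 2² = 16 + 4 = 20
20 → 2² + 0² = 4 + 0 = 4
4 → 4² = 16
16 → 1² + 6² = 1 + 36 = 37
37 → 3² + 7² = 9 + 49 = 58
58 → 5² + 8² = 25 + 64 = 89  — 89 already appeared earlier.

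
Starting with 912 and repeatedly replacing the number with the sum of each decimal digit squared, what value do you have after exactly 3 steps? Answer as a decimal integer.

912 → 9² + 1² + 2² = 81 + 1 + 4 = 86
86 → 8² + 6² = 64 + 36 = 100
100 → 1² + 0² + 0² = 1 + 0 + 0 = 1

1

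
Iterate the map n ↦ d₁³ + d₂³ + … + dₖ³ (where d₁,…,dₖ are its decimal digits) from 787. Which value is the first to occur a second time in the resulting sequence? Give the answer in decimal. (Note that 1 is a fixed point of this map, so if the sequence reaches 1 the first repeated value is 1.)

787 → 7³ + 8³ + 7³ = 343 + 512 + 343 = 1198
1198 → 1³ + 1³ + 9³ + 8³ = 1 + 1 + 729 + 512 = 1243
1243 → 1³ + 2³ + 4³ + 3³ = 1 + 8 + 64 + 27 = 100
100 → 1³ + 0³ + 0³ = 1 + 0 + 0 = 1  — reached the fixed point 1.
1 → 1, so 1 is the first repeated value.

1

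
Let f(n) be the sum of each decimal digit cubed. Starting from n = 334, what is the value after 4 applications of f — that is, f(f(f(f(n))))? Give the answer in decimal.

730

334 → 3³ + 3³ + 4³ = 118
118 → 1³ + 1³ + 8³ = 514
514 → 5³ + 1³ + 4³ = 190
190 → 1³ + 9³ + 0³ = 730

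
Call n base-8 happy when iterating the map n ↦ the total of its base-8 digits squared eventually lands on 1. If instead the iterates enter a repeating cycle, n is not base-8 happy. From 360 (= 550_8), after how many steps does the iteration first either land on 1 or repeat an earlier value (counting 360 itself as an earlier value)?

360 = (5,5,0)_8 → 5² + 5² + 0² = 50
50 = (6,2)_8 → 6² + 2² = 40
40 = (5,0)_8 → 5² + 0² = 25
25 = (3,1)_8 → 3² + 1² = 10
10 = (1,2)_8 → 1² + 2² = 5
5 = (5)_8 → 5² = 25  — 25 repeats.
That took 6 steps.

6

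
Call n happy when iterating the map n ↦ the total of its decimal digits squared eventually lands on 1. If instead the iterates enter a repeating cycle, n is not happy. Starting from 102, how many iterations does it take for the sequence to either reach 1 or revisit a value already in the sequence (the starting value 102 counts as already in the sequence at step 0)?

13

102 → 1² + 0² + 2² = 5
5 → 5² = 25
25 → 2² + 5² = 29
29 → 2² + 9² = 85
85 → 8² + 5² = 89
89 → 8² + 9² = 145
145 → 1² + 4² + 5² = 42
42 → 4² + 2² = 20
20 → 2² + 0² = 4
4 → 4² = 16
16 → 1² + 6² = 37
37 → 3² + 7² = 58
58 → 5² + 8² = 89  — 89 repeats.
That took 13 steps.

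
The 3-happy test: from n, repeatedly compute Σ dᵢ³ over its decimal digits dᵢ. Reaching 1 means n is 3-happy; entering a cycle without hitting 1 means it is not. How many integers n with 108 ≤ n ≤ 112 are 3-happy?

108: 108 → 513 → 153 → 153  — not 3-happy
109: 109 → 730 → 370 → 370  — not 3-happy
110: 110 → 2 → 8 → 512 → 134 → 92 → 737 → 713 → 371 → 371  — not 3-happy
111: 111 → 3 → 27 → 351 → 153 → 153  — not 3-happy
112: 112 → 10 → 1  — 3-happy
3-happy: 112

1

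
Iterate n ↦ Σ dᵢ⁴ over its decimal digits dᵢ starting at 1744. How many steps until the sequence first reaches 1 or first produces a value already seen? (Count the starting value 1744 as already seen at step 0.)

13

1744 → 1⁴ + 7⁴ + 4⁴ + 4⁴ = 2914
2914 → 2⁴ + 9⁴ + 1⁴ + 4⁴ = 6834
6834 → 6⁴ + 8⁴ + 3⁴ + 4⁴ = 5729
5729 → 5⁴ + 7⁴ + 2⁴ + 9⁴ = 9603
9603 → 9⁴ + 6⁴ + 0⁴ + 3⁴ = 7938
7938 → 7⁴ + 9⁴ + 3⁴ + 8⁴ = 13139
13139 → 1⁴ + 3⁴ + 1⁴ + 3⁴ + 9⁴ = 6725
6725 → 6⁴ + 7⁴ + 2⁴ + 5⁴ = 4338
4338 → 4⁴ + 3⁴ + 3⁴ + 8⁴ = 4514
4514 → 4⁴ + 5⁴ + 1⁴ + 4⁴ = 1138
1138 → 1⁴ + 1⁴ + 3⁴ + 8⁴ = 4179
4179 → 4⁴ + 1⁴ + 7⁴ + 9⁴ = 9219
9219 → 9⁴ + 2⁴ + 1⁴ + 9⁴ = 13139  — 13139 repeats.
That took 13 steps.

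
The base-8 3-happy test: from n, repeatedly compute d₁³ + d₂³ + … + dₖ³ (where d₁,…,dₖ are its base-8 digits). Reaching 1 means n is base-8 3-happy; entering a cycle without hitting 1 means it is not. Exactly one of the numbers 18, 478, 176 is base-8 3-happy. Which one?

18: 18 → 16 → 8 → 1  — reaches 1 (base-8 3-happy)
478: 478 → 586 → 11 → 28 → 91 → 55 → 559 → 469 → 476 → 434 → 440 → 559  — repeats 559 (not base-8 3-happy)
176: 176 → 224 → 91 → 55 → 559 → 469 → 476 → 434 → 440 → 559  — repeats 559 (not base-8 3-happy)

18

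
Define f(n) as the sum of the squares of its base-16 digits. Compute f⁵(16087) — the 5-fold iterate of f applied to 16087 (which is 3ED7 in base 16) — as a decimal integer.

16087 = (3,14,13,7)_16 → 3² + 14² + 13² + 7² = 9 + 196 + 169 + 49 = 423
423 = (1,10,7)_16 → 1² + 10² + 7² = 1 + 100 + 49 = 150
150 = (9,6)_16 → 9² + 6² = 81 + 36 = 117
117 = (7,5)_16 → 7² + 5² = 49 + 25 = 74
74 = (4,10)_16 → 4² + 10² = 16 + 100 = 116

116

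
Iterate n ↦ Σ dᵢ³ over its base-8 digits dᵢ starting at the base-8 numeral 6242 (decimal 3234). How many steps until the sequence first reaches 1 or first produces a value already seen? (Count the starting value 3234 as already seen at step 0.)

3234 = (6,2,4,2)_8 → 6³ + 2³ + 4³ + 2³ = 216 + 8 + 64 + 8 = 296
296 = (4,5,0)_8 → 4³ + 5³ + 0³ = 64 + 125 + 0 = 189
189 = (2,7,5)_8 → 2³ + 7³ + 5³ = 8 + 343 + 125 = 476
476 = (7,3,4)_8 → 7³ + 3³ + 4³ = 343 + 27 + 64 = 434
434 = (6,6,2)_8 → 6³ + 6³ + 2³ = 216 + 216 + 8 = 440
440 = (6,7,0)_8 → 6³ + 7³ + 0³ = 216 + 343 + 0 = 559
559 = (1,0,5,7)_8 → 1³ + 0³ + 5³ + 7³ = 1 + 0 + 125 + 343 = 469
469 = (7,2,5)_8 → 7³ + 2³ + 5³ = 343 + 8 + 125 = 476  — 476 repeats.
That took 8 steps.

8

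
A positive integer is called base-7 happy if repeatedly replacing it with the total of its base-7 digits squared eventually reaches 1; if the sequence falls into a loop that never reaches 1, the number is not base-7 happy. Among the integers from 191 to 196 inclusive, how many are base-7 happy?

1

191: 191 → 49 → 1  — base-7 happy
192: 192 → 54 → 26 → 34 → 52 → 10 → 10  — not base-7 happy
193: 193 → 61 → 27 → 45 → 45  — not base-7 happy
194: 194 → 70 → 10 → 10  — not base-7 happy
195: 195 → 81 → 33 → 41 → 61 → 27 → 45 → 45  — not base-7 happy
196: 196 → 16 → 8 → 2 → 4 → 16  — not base-7 happy
base-7 happy: 191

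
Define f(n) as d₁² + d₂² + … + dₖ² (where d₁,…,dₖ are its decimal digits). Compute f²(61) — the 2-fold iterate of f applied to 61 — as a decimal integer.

58

61 → 6² + 1² = 37
37 → 3² + 7² = 58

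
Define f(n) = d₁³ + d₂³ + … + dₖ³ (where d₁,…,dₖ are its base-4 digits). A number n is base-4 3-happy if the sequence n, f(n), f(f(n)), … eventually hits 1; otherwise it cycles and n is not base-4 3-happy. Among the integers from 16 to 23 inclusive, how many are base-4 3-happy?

16: 16 → 1  — base-4 3-happy
17: 17 → 2 → 8 → 8  — not base-4 3-happy
18: 18 → 9 → 9  — not base-4 3-happy
19: 19 → 28 → 28  — not base-4 3-happy
20: 20 → 2 → 8 → 8  — not base-4 3-happy
21: 21 → 3 → 27 → 36 → 9 → 9  — not base-4 3-happy
22: 22 → 10 → 16 → 1  — base-4 3-happy
23: 23 → 29 → 29  — not base-4 3-happy
base-4 3-happy: 16, 22

2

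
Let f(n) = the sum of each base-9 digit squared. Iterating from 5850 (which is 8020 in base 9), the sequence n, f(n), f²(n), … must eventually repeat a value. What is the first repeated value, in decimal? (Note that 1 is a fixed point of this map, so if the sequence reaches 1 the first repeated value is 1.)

68

5850 = (8,0,2,0)_9 → 68
68 = (7,5)_9 → 74
74 = (8,2)_9 → 68  — 68 already appeared earlier.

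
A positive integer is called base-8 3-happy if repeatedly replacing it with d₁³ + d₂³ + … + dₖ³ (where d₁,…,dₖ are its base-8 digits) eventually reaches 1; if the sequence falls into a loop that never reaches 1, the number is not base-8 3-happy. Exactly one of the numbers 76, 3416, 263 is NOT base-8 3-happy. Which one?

76: 76 → 66 → 9 → 2 → 8 → 1  — reaches 1 (base-8 3-happy)
3416: 3416 → 368 → 341 → 258 → 72 → 2 → 8 → 1  — reaches 1 (base-8 3-happy)
263: 263 → 407 → 567 → 560 → 217 → 55 → 559 → 469 → 476 → 434 → 440 → 559  — repeats 559 (not base-8 3-happy)

263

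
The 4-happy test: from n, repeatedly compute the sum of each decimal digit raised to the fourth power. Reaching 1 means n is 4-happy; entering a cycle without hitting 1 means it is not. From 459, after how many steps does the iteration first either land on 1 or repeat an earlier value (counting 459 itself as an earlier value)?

459 → 7442
7442 → 2929
2929 → 13154
13154 → 964
964 → 8113
8113 → 4179
4179 → 9219
9219 → 13139
13139 → 6725
6725 → 4338
4338 → 4514
4514 → 1138
1138 → 4179  — 4179 repeats.
That took 13 steps.

13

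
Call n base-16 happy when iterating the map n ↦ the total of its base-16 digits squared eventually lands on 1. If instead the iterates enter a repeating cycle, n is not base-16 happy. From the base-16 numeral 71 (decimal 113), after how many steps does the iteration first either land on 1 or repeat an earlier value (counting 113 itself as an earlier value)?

7

113 = (7,1)_16 → 7² + 1² = 50
50 = (3,2)_16 → 3² + 2² = 13
13 = (13)_16 → 13² = 169
169 = (10,9)_16 → 10² + 9² = 181
181 = (11,5)_16 → 11² + 5² = 146
146 = (9,2)_16 → 9² + 2² = 85
85 = (5,5)_16 → 5² + 5² = 50  — 50 repeats.
That took 7 steps.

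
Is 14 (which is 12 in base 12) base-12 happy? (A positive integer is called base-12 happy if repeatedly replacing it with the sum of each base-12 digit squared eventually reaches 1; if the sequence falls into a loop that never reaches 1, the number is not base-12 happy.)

not base-12 happy

14 = (1,2)_12 → 1² + 2² = 5
5 = (5)_12 → 5² = 25
25 = (2,1)_12 → 2² + 1² = 5  — 5 already seen; the sequence cycles without reaching 1.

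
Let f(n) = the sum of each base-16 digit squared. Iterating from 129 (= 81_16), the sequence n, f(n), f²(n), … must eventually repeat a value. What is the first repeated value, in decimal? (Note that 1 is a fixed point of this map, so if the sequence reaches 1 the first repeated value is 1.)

129 = (8,1)_16 → 65
65 = (4,1)_16 → 17
17 = (1,1)_16 → 2
2 = (2)_16 → 4
4 = (4)_16 → 16
16 = (1,0)_16 → 1  — reached the fixed point 1.
1 → 1, so 1 is the first repeated value.

1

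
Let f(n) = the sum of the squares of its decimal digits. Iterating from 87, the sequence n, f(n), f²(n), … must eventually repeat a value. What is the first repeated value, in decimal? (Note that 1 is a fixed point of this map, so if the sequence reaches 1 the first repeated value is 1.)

4

87 → 8² + 7² = 64 + 49 = 113
113 → 1² + 1² + 3² = 1 + 1 + 9 = 11
11 → 1² + 1² = 1 + 1 = 2
2 → 2² = 4
4 → 4² = 16
16 → 1² + 6² = 1 + 36 = 37
37 → 3² + 7² = 9 + 49 = 58
58 → 5² + 8² = 25 + 64 = 89
89 → 8² + 9² = 64 + 81 = 145
145 → 1² + 4² + 5² = 1 + 16 + 25 = 42
42 → 4² + 2² = 16 + 4 = 20
20 → 2² + 0² = 4 + 0 = 4  — 4 already appeared earlier.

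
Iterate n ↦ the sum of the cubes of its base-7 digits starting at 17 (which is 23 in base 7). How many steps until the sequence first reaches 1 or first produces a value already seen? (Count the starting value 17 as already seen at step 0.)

9

17 = (2,3)_7 → 35
35 = (5,0)_7 → 125
125 = (2,3,6)_7 → 251
251 = (5,0,6)_7 → 341
341 = (6,6,5)_7 → 557
557 = (1,4,2,4)_7 → 137
137 = (2,5,4)_7 → 197
197 = (4,0,1)_7 → 65
65 = (1,2,2)_7 → 17  — 17 repeats.
That took 9 steps.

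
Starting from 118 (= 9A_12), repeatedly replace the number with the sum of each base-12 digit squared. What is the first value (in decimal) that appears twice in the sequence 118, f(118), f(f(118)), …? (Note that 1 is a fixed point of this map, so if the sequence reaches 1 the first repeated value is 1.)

118 = (9,10)_12 → 9² + 10² = 81 + 100 = 181
181 = (1,3,1)_12 → 1² + 3² + 1² = 1 + 9 + 1 = 11
11 = (11)_12 → 11² = 121
121 = (10,1)_12 → 10² + 1² = 100 + 1 = 101
101 = (8,5)_12 → 8² + 5² = 64 + 25 = 89
89 = (7,5)_12 → 7² + 5² = 49 + 25 = 74
74 = (6,2)_12 → 6² + 2² = 36 + 4 = 40
40 = (3,4)_12 → 3² + 4² = 9 + 16 = 25
25 = (2,1)_12 → 2² + 1² = 4 + 1 = 5
5 = (5)_12 → 5² = 25  — 25 already appeared earlier.

25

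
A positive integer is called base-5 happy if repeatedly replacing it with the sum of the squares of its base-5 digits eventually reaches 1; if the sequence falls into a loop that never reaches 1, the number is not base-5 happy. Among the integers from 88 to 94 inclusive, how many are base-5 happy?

88: 88 → 22 → 20 → 16 → 10 → 4 → 16  (repeats 16)
89: 89 → 29 → 17 → 13 → 13  (repeats 13)
90: 90 → 18 → 18  (repeats 18)
91: 91 → 19 → 25 → 1  (reaches 1)
92: 92 → 22 → 20 → 16 → 10 → 4 → 16  (repeats 16)
93: 93 → 27 → 5 → 1  (reaches 1)
94: 94 → 34 → 18 → 18  (repeats 18)
base-5 happy: 91, 93

2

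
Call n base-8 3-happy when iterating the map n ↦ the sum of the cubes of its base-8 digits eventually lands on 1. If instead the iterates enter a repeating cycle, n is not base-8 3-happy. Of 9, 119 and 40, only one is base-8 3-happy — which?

9

9: 9 → 2 → 8 → 1  — reaches 1 (base-8 3-happy)
119: 119 → 560 → 217 → 55 → 559 → 469 → 476 → 434 → 440 → 559  — repeats 559 (not base-8 3-happy)
40: 40 → 125 → 469 → 476 → 434 → 440 → 559 → 469  — repeats 469 (not base-8 3-happy)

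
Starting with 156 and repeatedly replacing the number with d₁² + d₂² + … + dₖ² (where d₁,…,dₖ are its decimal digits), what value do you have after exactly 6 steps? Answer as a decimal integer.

156 → 1² + 5² + 6² = 62
62 → 6² + 2² = 40
40 → 4² + 0² = 16
16 → 1² + 6² = 37
37 → 3² + 7² = 58
58 → 5² + 8² = 89

89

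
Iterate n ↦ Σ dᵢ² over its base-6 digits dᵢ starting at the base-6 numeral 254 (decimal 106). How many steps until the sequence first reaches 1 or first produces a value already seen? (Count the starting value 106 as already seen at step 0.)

11

106 = (2,5,4)_6 → 2² + 5² + 4² = 4 + 25 + 16 = 45
45 = (1,1,3)_6 → 1² + 1² + 3² = 1 + 1 + 9 = 11
11 = (1,5)_6 → 1² + 5² = 1 + 25 = 26
26 = (4,2)_6 → 4² + 2² = 16 + 4 = 20
20 = (3,2)_6 → 3² + 2² = 9 + 4 = 13
13 = (2,1)_6 → 2² + 1² = 4 + 1 = 5
5 = (5)_6 → 5² = 25
25 = (4,1)_6 → 4² + 1² = 16 + 1 = 17
17 = (2,5)_6 → 2² + 5² = 4 + 25 = 29
29 = (4,5)_6 → 4² + 5² = 16 + 25 = 41
41 = (1,0,5)_6 → 1² + 0² + 5² = 1 + 0 + 25 = 26  — 26 repeats.
That took 11 steps.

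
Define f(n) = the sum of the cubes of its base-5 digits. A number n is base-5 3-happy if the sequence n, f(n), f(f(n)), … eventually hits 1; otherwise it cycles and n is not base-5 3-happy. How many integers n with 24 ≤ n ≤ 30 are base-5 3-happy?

24: 24 → 128 → 28 → 28  — not base-5 3-happy
25: 25 → 1  — base-5 3-happy
26: 26 → 2 → 8 → 28 → 28  — not base-5 3-happy
27: 27 → 9 → 65 → 35 → 9  — not base-5 3-happy
28: 28 → 28  — not base-5 3-happy
29: 29 → 65 → 35 → 9 → 65  — not base-5 3-happy
30: 30 → 2 → 8 → 28 → 28  — not base-5 3-happy
base-5 3-happy: 25

1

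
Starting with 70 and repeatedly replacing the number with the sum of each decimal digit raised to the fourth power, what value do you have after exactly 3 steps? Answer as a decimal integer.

2498

70 → 7⁴ + 0⁴ = 2401 + 0 = 2401
2401 → 2⁴ + 4⁴ + 0⁴ + 1⁴ = 16 + 256 + 0 + 1 = 273
273 → 2⁴ + 7⁴ + 3⁴ = 16 + 2401 + 81 = 2498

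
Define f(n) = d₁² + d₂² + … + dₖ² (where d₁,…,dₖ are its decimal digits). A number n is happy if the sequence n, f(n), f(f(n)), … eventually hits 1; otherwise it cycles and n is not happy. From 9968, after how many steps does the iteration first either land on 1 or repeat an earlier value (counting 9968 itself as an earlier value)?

6

9968 → 9² + 9² + 6² + 8² = 81 + 81 + 36 + 64 = 262
262 → 2² + 6² + 2² = 4 + 36 + 4 = 44
44 → 4² + 4² = 16 + 16 = 32
32 → 3² + 2² = 9 + 4 = 13
13 → 1² + 3² = 1 + 9 = 10
10 → 1² + 0² = 1 + 0 = 1  — reached 1.
That took 6 steps.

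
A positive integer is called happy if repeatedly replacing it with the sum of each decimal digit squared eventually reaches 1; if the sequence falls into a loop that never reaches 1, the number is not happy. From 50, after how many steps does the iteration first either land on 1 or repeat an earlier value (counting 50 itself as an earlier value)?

50 → 5² + 0² = 25
25 → 2² + 5² = 29
29 → 2² + 9² = 85
85 → 8² + 5² = 89
89 → 8² + 9² = 145
145 → 1² + 4² + 5² = 42
42 → 4² + 2² = 20
20 → 2² + 0² = 4
4 → 4² = 16
16 → 1² + 6² = 37
37 → 3² + 7² = 58
58 → 5² + 8² = 89  — 89 repeats.
That took 12 steps.

12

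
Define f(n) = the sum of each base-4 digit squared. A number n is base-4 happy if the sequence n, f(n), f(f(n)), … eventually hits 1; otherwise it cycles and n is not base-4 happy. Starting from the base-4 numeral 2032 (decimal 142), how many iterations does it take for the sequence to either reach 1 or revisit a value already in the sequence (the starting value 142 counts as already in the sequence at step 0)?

142 = (2,0,3,2)_4 → 17
17 = (1,0,1)_4 → 2
2 = (2)_4 → 4
4 = (1,0)_4 → 1  — reached 1.
That took 4 steps.

4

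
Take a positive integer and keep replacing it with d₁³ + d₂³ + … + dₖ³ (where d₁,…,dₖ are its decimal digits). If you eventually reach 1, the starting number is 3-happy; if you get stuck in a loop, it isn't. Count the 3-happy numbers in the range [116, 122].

1

116: 116 → 218 → 521 → 134 → 92 → 737 → 713 → 371 → 371  (repeats 371)
117: 117 → 345 → 216 → 225 → 141 → 66 → 432 → 99 → 1458 → 702 → 351 → 153 → 153  (repeats 153)
118: 118 → 514 → 190 → 730 → 370 → 370  (repeats 370)
119: 119 → 731 → 371 → 371  (repeats 371)
120: 120 → 9 → 729 → 1080 → 513 → 153 → 153  (repeats 153)
121: 121 → 10 → 1  (reaches 1)
122: 122 → 17 → 344 → 155 → 251 → 134 → 92 → 737 → 713 → 371 → 371  (repeats 371)
3-happy: 121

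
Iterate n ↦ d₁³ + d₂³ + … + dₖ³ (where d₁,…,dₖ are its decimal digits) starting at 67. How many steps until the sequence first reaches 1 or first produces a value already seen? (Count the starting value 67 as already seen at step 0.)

67 → 6³ + 7³ = 216 + 343 = 559
559 → 5³ + 5³ + 9³ = 125 + 125 + 729 = 979
979 → 9³ + 7³ + 9³ = 729 + 343 + 729 = 1801
1801 → 1³ + 8³ + 0³ + 1³ = 1 + 512 + 0 + 1 = 514
514 → 5³ + 1³ + 4³ = 125 + 1 + 64 = 190
190 → 1³ + 9³ + 0³ = 1 + 729 + 0 = 730
730 → 7³ + 3³ + 0³ = 343 + 27 + 0 = 370
370 → 3³ + 7³ + 0³ = 27 + 343 + 0 = 370  — 370 repeats.
That took 8 steps.

8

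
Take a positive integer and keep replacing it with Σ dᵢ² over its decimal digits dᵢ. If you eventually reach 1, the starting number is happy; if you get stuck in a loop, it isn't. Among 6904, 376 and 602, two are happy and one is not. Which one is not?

602

6904: 6904 → 133 → 19 → 82 → 68 → 100 → 1  — reaches 1 (happy)
376: 376 → 94 → 97 → 130 → 10 → 1  — reaches 1 (happy)
602: 602 → 40 → 16 → 37 → 58 → 89 → 145 → 42 → 20 → 4 → 16  — repeats 16 (not happy)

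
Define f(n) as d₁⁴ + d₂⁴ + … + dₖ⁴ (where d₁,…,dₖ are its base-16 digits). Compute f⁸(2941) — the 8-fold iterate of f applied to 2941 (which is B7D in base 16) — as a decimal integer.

16

2941 = (11,7,13)_16 → 11⁴ + 7⁴ + 13⁴ = 14641 + 2401 + 28561 = 45603
45603 = (11,2,2,3)_16 → 11⁴ + 2⁴ + 2⁴ + 3⁴ = 14641 + 16 + 16 + 81 = 14754
14754 = (3,9,10,2)_16 → 3⁴ + 9⁴ + 10⁴ + 2⁴ = 81 + 6561 + 10000 + 16 = 16658
16658 = (4,1,1,2)_16 → 4⁴ + 1⁴ + 1⁴ + 2⁴ = 256 + 1 + 1 + 16 = 274
274 = (1,1,2)_16 → 1⁴ + 1⁴ + 2⁴ = 1 + 1 + 16 = 18
18 = (1,2)_16 → 1⁴ + 2⁴ = 1 + 16 = 17
17 = (1,1)_16 → 1⁴ + 1⁴ = 1 + 1 = 2
2 = (2)_16 → 2⁴ = 16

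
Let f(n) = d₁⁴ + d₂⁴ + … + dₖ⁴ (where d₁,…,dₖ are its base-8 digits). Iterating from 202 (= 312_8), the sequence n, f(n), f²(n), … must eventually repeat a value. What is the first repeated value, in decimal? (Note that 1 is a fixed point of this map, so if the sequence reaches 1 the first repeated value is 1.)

273

202 = (3,1,2)_8 → 3⁴ + 1⁴ + 2⁴ = 81 + 1 + 16 = 98
98 = (1,4,2)_8 → 1⁴ + 4⁴ + 2⁴ = 1 + 256 + 16 = 273
273 = (4,2,1)_8 → 4⁴ + 2⁴ + 1⁴ = 256 + 16 + 1 = 273  — 273 already appeared earlier.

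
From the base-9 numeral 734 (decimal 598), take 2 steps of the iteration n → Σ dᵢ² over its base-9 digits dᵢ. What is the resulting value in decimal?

598 = (7,3,4)_9 → 74
74 = (8,2)_9 → 68

68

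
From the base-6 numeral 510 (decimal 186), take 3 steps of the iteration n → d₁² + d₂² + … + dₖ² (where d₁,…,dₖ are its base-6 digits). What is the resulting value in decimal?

13

186 = (5,1,0)_6 → 5² + 1² + 0² = 25 + 1 + 0 = 26
26 = (4,2)_6 → 4² + 2² = 16 + 4 = 20
20 = (3,2)_6 → 3² + 2² = 9 + 4 = 13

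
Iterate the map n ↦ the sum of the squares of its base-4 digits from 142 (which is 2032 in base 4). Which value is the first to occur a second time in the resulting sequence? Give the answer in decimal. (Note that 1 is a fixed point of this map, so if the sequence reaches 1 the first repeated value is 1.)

1

142 = (2,0,3,2)_4 → 17
17 = (1,0,1)_4 → 2
2 = (2)_4 → 4
4 = (1,0)_4 → 1  — reached the fixed point 1.
1 → 1, so 1 is the first repeated value.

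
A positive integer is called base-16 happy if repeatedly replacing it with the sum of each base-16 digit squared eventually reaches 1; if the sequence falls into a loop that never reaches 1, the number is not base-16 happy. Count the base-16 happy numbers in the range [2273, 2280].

1

2273: 2273 → 261 → 26 → 101 → 61 → 178 → 125 → 218 → 269 → 170 → 200 → 208 → 169 → 181 → 146 → 85 → 50 → 13 → 169  (repeats 169)
2274: 2274 → 264 → 65 → 17 → 2 → 4 → 16 → 1  (reaches 1)
2275: 2275 → 269 → 170 → 200 → 208 → 169 → 181 → 146 → 85 → 50 → 13 → 169  (repeats 169)
2276: 2276 → 276 → 18 → 5 → 25 → 82 → 29 → 170 → 200 → 208 → 169 → 181 → 146 → 85 → 50 → 13 → 169  (repeats 169)
2277: 2277 → 285 → 171 → 221 → 338 → 30 → 197 → 169 → 181 → 146 → 85 → 50 → 13 → 169  (repeats 169)
2278: 2278 → 296 → 69 → 41 → 85 → 50 → 13 → 169 → 181 → 146 → 85  (repeats 85)
2279: 2279 → 309 → 35 → 13 → 169 → 181 → 146 → 85 → 50 → 13  (repeats 13)
2280: 2280 → 324 → 33 → 5 → 25 → 82 → 29 → 170 → 200 → 208 → 169 → 181 → 146 → 85 → 50 → 13 → 169  (repeats 169)
base-16 happy: 2274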